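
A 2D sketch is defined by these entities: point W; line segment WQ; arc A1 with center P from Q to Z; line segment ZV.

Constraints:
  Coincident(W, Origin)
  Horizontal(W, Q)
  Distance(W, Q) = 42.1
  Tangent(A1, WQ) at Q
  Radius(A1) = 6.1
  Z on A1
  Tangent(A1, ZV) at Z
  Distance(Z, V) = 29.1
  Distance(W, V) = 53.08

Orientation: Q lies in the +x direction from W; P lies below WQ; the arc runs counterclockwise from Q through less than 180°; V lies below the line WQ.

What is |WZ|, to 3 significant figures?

36.7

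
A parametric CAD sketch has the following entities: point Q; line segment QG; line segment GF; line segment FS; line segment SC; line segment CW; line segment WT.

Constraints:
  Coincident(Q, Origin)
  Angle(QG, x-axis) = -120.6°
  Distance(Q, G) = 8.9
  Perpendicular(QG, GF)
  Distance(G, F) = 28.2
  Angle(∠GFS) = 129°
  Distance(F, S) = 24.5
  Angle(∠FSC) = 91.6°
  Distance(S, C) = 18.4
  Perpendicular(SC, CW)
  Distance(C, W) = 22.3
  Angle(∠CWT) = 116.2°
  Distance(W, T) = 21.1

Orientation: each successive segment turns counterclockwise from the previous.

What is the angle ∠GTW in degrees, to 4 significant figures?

54.04°

Q is at the origin; QG runs at -120.6° with length 8.9, so G = (-4.530, -7.661). The perpendicularity gives GF at right angles to QG, so GF runs at -30.60°; with |GF| = 28.2, F = (19.74, -22.02). ∠GFS = 129.0° gives FS at 20.40° from the x-axis; with |FS| = 24.5, S = (42.71, -13.48). ∠FSC = 91.6° gives SC at 108.8° from the x-axis; with |SC| = 18.4, C = (36.78, 3.943). The perpendicularity gives CW at right angles to SC, so CW runs at -161.2°; with |CW| = 22.3, W = (15.67, -3.244). ∠CWT = 116.2° gives WT at -97.40° from the x-axis; with |WT| = 21.1, T = (12.95, -24.17). Then cos ∠GTW = TG·TW / (|TG||TW|), giving 54.04°.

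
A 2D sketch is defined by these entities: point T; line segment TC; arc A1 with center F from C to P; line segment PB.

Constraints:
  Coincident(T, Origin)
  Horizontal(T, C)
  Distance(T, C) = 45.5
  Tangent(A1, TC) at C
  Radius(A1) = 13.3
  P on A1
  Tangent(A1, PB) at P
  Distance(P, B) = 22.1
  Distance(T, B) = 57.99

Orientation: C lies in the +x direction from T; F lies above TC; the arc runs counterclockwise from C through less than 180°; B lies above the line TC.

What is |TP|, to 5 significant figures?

60.047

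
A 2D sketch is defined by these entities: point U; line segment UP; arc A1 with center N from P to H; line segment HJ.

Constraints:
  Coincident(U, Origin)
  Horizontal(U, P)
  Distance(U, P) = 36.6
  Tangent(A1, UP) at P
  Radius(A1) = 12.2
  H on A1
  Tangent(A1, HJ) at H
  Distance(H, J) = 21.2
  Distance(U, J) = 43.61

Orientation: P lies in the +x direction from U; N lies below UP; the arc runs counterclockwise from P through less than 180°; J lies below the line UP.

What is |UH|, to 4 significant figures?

27.92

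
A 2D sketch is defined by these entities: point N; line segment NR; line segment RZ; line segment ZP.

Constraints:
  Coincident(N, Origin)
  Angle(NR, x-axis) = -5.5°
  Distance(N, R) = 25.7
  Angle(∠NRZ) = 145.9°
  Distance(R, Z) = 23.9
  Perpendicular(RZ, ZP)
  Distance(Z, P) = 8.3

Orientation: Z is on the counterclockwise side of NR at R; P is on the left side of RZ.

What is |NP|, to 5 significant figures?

45.592

∠NRZ = 145.9°, so RZ runs at -5.5° + (180° − 145.9°) = 28.600° from the x-axis; with |RZ| = 23.9, Z = R + 23.9·(cos 28.600°, sin 28.600°) = (46.565, 8.9775). The perpendicularity gives ZP at right angles to RZ; with |ZP| = 8.3 on the left of RZ, P = Z + 8.3·(-0.47869, 0.87798) = (42.592, 16.265). Then |NP| = |P − N| = 45.592.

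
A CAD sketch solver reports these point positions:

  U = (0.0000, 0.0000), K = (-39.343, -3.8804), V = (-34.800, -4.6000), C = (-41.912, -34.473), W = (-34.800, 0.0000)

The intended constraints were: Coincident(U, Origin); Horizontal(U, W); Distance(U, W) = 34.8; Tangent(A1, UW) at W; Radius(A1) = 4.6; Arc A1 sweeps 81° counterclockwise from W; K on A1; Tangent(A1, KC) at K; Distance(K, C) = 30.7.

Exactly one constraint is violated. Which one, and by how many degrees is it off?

Tangent(A1, KC) at K — off by 4.20°.

U = (0.00, 0.00) ✓; U.y = 0.00, W.y = 0.00 ✓; |UW| = 34.80 ✓; ∠(VW, WU) = 90.00° ✓; |VW| = 4.600 ✓; bearing(V→K) − bearing(V→W) = 81.00° ✓; |VK| = 4.600 ✓; ∠(VK, KC) = 85.80° ✗; |KC| = 30.70 ✓.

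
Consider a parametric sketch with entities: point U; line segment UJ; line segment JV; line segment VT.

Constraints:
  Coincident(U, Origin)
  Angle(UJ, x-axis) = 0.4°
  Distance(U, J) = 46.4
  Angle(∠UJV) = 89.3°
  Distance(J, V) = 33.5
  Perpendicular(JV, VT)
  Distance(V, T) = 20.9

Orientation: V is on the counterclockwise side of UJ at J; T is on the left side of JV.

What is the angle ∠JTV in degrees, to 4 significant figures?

58.04°

U is at the origin; UJ runs at 0.4° with length 46.4, so J = 46.4·(cos 0.4°, sin 0.4°) = (46.40, 0.3239). ∠UJV = 89.3°, so JV runs at 0.4° + (180° − 89.3°) = 91.10° from the x-axis; with |JV| = 33.5, V = J + 33.5·(cos 91.10°, sin 91.10°) = (45.76, 33.82). JV ⟂ VT; with |VT| = 20.9 on the left of JV, T = V + 20.9·(-0.9998, -0.01920) = (24.86, 33.42). Then cos ∠JTV = TJ·TV / (|TJ||TV|), giving 58.04°.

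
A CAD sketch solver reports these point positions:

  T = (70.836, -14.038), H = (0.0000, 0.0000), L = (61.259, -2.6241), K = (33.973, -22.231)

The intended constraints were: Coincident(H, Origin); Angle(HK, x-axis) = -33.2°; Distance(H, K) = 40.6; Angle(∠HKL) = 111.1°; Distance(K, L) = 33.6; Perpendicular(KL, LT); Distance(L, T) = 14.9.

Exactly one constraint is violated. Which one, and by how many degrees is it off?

Perpendicular(KL, LT) — off by 4.30°.

H = (0.00, 0.00) ✓; HK at -33.20° ✓; |HK| = 40.60 ✓; ∠HKL = 111.1° ✓; |KL| = 33.60 ✓; ∠(KL, LT) = 85.70° ✗; |LT| = 14.90 ✓.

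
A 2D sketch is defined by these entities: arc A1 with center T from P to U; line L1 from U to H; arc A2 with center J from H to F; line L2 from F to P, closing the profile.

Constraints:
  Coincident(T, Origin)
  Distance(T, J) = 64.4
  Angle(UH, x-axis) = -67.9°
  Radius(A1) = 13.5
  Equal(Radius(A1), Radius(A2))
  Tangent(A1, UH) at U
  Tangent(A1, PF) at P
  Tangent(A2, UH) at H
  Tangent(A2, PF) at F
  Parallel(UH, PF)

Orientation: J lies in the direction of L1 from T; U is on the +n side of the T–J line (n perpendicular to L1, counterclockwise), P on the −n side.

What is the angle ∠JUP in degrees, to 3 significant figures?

78.2°

The slot axis is L1's direction at -67.9°, so u = (cos -67.9°, sin -67.9°) = (0.376, -0.927) and n = (−sin -67.9°, cos -67.9°) = (0.927, 0.376). T is at the origin and J lies 64.4 along u from T, so J = 64.4·u = (24.2, -59.7). Tangency of A1 to both parallel lines with radius 13.5 puts U and P at T ± 13.5·n: U = (12.5, 5.08), P = (-12.5, -5.08). Then cos ∠JUP = UJ·UP / (|UJ||UP|), giving 78.2°.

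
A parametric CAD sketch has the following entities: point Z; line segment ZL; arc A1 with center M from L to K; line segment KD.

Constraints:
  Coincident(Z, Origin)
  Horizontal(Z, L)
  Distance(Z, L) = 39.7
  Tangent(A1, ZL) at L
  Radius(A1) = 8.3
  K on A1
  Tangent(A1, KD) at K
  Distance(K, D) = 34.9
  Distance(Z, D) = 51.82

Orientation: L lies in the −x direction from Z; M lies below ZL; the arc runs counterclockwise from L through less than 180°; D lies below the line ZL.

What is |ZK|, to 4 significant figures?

48.51

Z is at the origin; ZL is horizontal with |ZL| = 39.7 and L on the −x side, so L = (-39.70, 0.000). Tangency of A1 to ZL means the radius ML is perpendicular to ZL, so M = L + (0, -8.3) = (-39.70, -8.300). Since MK ⟂ KD (tangency), |MD| = √(8.3² + 34.9²) = 35.87 regardless of where K sits on A1. So D lies on both circle(Z, 51.82) and circle(M, 35.87); the below-ZL intersection is D = (-29.41, -42.67). K is the foot of the tangent from D: K = (-46.88, -12.46).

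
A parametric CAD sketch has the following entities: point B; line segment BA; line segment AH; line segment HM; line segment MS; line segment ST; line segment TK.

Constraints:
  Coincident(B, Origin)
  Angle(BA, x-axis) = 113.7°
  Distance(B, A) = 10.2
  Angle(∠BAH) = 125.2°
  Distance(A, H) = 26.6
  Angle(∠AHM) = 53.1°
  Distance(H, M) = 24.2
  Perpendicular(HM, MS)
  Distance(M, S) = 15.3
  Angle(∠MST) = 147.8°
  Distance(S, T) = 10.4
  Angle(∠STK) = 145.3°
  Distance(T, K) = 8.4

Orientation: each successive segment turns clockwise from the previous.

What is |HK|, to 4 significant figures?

29.50

∠MST = 147.8° gives ST at 169.8° from the x-axis; with |ST| = 10.4, T = (-5.716, 5.789). ∠STK = 145.3° gives TK at 135.1° from the x-axis; with |TK| = 8.4, K = (-11.67, 11.72). Then |HK| = |K − H| = 29.50.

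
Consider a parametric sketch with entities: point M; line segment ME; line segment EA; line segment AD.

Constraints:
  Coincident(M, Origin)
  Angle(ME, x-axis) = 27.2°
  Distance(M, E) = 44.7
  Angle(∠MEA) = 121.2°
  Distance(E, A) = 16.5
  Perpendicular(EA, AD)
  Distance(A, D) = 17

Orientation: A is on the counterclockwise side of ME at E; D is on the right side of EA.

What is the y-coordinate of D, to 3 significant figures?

35.7

M is at the origin; ME runs at 27.2° with length 44.7, so E = 44.7·(cos 27.2°, sin 27.2°) = (39.8, 20.4). ∠MEA = 121.2°, so EA runs at 27.2° + (180° − 121.2°) = 86.0° from the x-axis; with |EA| = 16.5, A = E + 16.5·(cos 86.0°, sin 86.0°) = (40.9, 36.9). The perpendicularity gives AD at right angles to EA; with |AD| = 17.0 on the right of EA, D = A + 17.0·(0.998, -0.0698) = (57.9, 35.7). So D.y = 35.7.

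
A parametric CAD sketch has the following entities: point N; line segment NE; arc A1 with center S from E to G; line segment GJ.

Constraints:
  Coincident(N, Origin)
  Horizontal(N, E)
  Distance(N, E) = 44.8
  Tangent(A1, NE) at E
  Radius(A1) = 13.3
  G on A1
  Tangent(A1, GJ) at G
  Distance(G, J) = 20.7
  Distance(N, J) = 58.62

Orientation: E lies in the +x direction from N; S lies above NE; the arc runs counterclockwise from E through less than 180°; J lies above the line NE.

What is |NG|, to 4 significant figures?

59.61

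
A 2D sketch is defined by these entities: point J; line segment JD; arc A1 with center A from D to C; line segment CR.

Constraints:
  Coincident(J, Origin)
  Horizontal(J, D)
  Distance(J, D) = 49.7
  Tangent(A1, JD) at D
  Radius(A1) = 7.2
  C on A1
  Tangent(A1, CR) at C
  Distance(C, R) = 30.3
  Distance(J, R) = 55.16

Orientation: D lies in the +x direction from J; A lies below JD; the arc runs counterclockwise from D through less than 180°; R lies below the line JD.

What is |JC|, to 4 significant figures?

43.05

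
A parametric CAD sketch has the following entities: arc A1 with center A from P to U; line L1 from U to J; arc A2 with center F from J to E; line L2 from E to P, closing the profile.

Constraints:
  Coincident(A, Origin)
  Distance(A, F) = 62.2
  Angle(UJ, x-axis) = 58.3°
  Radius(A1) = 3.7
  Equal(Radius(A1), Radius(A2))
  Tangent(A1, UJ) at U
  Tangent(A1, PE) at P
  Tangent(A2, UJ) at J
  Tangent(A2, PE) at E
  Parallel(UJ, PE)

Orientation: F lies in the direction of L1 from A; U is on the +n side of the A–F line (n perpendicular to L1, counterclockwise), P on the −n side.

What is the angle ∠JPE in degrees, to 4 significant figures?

6.785°

The slot axis is L1's direction at 58.3°, so u = (cos 58.3°, sin 58.3°) = (0.5255, 0.8508) and n = (−sin 58.3°, cos 58.3°) = (-0.8508, 0.5255). A is at the origin and F lies 62.2 along u from A, so F = 62.2·u = (32.68, 52.92). Tangency of A1 to both parallel lines with radius 3.7 puts U and P at A ± 3.7·n: U = (-3.148, 1.944), P = (3.148, -1.944). Equal radii place J and E the same way about F: J = F + 3.7·n = (29.54, 54.86), E = F − 3.7·n = (35.83, 50.98). Then cos ∠JPE = PJ·PE / (|PJ||PE|), giving 6.785°.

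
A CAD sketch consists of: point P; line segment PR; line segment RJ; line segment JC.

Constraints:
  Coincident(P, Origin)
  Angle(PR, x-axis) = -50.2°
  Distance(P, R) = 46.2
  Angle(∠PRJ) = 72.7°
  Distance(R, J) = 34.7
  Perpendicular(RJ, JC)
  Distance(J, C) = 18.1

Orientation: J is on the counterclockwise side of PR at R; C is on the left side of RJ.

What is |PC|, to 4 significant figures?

33.40

∠PRJ = 72.7°, so RJ runs at -50.2° + (180° − 72.7°) = 57.10° from the x-axis; with |RJ| = 34.7, J = R + 34.7·(cos 57.10°, sin 57.10°) = (48.42, -6.360). RJ is perpendicular to JC; with |JC| = 18.1 on the left of RJ, C = J + 18.1·(-0.8396, 0.5432) = (33.22, 3.472). Then |PC| = |C − P| = 33.40.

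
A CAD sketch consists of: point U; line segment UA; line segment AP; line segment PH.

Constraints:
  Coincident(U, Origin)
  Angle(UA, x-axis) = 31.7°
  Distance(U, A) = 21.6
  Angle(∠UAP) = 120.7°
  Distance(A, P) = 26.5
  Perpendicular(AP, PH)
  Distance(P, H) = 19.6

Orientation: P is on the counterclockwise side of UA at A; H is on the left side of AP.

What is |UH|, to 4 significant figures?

37.54

U is at the origin; UA runs at 31.7° with length 21.6, so A = 21.6·(cos 31.7°, sin 31.7°) = (18.38, 11.35). ∠UAP = 120.7°, so AP runs at 31.7° + (180° − 120.7°) = 91.00° from the x-axis; with |AP| = 26.5, P = A + 26.5·(cos 91.00°, sin 91.00°) = (17.92, 37.85). The perpendicularity gives PH at right angles to AP; with |PH| = 19.6 on the left of AP, H = P + 19.6·(-0.9998, -0.01745) = (-1.682, 37.50). Then |UH| = |H − U| = 37.54.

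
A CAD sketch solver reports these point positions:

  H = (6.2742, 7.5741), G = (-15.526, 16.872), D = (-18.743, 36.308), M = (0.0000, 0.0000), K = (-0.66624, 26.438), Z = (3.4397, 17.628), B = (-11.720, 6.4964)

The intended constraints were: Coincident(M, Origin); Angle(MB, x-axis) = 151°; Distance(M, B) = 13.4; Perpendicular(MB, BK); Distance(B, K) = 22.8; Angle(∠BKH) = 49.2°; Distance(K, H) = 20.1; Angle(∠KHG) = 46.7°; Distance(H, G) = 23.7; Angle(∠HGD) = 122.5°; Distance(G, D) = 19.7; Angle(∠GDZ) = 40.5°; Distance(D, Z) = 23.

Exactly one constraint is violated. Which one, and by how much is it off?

Distance(D, Z) = 23 — off by 6.00.

M = (0.00, 0.00) ✓; MB at 151.0° ✓; |MB| = 13.40 ✓; ∠(MB, BK) = 90.00° ✓; |BK| = 22.80 ✓; ∠BKH = 49.20° ✓; |KH| = 20.10 ✓; ∠KHG = 46.70° ✓; |HG| = 23.70 ✓; ∠HGD = 122.5° ✓; |GD| = 19.70 ✓; ∠GDZ = 40.50° ✓; |DZ| = 29.00 ✗.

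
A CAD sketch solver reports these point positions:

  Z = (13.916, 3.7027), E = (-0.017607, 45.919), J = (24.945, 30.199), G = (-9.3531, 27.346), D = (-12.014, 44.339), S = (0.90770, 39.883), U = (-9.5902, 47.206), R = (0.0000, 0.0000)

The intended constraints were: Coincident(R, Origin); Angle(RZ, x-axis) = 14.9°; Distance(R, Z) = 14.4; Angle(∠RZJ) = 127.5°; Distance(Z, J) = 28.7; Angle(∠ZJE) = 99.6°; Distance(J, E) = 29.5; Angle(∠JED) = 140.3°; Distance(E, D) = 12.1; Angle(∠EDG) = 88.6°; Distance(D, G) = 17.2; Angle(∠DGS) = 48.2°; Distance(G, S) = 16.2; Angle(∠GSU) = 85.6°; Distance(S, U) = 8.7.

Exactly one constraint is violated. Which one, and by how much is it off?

Distance(S, U) = 8.7 — off by 4.10.

R = (0.00, 0.00) ✓; RZ at 14.90° ✓; |RZ| = 14.40 ✓; ∠RZJ = 127.5° ✓; |ZJ| = 28.70 ✓; ∠ZJE = 99.60° ✓; |JE| = 29.50 ✓; ∠JED = 140.3° ✓; |ED| = 12.10 ✓; ∠EDG = 88.60° ✓; |DG| = 17.20 ✓; ∠DGS = 48.20° ✓; |GS| = 16.20 ✓; ∠GSU = 85.60° ✓; |SU| = 12.80 ✗.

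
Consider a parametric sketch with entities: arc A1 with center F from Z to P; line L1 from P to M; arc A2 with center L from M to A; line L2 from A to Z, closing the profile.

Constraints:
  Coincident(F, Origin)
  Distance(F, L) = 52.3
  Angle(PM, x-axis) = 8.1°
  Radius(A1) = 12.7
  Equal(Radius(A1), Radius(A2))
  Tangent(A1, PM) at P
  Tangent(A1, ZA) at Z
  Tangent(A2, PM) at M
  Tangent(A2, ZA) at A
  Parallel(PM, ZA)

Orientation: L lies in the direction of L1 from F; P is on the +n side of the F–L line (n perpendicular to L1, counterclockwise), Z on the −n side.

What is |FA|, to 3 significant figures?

53.8

The slot axis is L1's direction at 8.1°, so u = (cos 8.1°, sin 8.1°) = (0.990, 0.141) and n = (−sin 8.1°, cos 8.1°) = (-0.141, 0.990). F is at the origin and L lies 52.3 along u from F, so L = 52.3·u = (51.8, 7.37). Tangency of A1 to both parallel lines with radius 12.7 puts P and Z at F ± 12.7·n: P = (-1.79, 12.6), Z = (1.79, -12.6). Equal radii place M and A the same way about L: M = L + 12.7·n = (50.0, 19.9), A = L − 12.7·n = (53.6, -5.20). Then |FA| = |A − F| = 53.8.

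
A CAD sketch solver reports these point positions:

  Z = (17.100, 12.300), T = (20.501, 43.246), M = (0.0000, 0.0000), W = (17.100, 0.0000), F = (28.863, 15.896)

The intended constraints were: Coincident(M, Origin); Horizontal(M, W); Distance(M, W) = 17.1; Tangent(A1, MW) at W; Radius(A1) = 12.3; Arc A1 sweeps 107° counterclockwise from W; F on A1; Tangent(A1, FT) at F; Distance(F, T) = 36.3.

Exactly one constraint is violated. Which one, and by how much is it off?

Distance(F, T) = 36.3 — off by 7.70.

M = (0.00, 0.00) ✓; M.y = 0.00, W.y = 0.00 ✓; |MW| = 17.10 ✓; ∠(ZW, WM) = 90.00° ✓; |ZW| = 12.30 ✓; bearing(Z→F) − bearing(Z→W) = 107.0° ✓; |ZF| = 12.30 ✓; ∠(ZF, FT) = 90.00° ✓; |FT| = 28.60 ✗.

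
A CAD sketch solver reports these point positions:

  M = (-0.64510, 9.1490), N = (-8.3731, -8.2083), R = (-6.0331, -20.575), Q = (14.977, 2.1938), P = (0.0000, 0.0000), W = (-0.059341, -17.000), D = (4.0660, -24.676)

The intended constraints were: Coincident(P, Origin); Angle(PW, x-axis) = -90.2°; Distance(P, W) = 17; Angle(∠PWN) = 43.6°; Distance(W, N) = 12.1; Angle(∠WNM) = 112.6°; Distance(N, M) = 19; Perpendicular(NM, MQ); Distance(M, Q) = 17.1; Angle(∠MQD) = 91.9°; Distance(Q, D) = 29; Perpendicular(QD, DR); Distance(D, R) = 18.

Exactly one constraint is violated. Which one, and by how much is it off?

Distance(D, R) = 18 — off by 7.10.

P = (0.00, 0.00) ✓; PW at -90.20° ✓; |PW| = 17.00 ✓; ∠PWN = 43.60° ✓; |WN| = 12.10 ✓; ∠WNM = 112.6° ✓; |NM| = 19.00 ✓; ∠(NM, MQ) = 90.00° ✓; |MQ| = 17.10 ✓; ∠MQD = 91.90° ✓; |QD| = 29.00 ✓; ∠(QD, DR) = 90.00° ✓; |DR| = 10.90 ✗.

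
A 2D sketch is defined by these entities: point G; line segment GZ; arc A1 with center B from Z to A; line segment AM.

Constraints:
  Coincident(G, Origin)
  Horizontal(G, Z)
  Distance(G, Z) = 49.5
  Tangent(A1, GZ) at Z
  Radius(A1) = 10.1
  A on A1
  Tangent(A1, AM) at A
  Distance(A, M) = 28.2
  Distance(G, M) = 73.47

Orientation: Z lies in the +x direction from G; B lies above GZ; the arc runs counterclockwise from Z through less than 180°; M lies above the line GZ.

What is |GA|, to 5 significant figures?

60.091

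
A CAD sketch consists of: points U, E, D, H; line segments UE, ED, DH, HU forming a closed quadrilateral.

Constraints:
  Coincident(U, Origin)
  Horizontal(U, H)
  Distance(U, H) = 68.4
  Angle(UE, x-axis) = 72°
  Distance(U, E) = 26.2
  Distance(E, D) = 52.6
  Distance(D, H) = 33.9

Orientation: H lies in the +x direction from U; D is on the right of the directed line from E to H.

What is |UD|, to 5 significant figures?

43.000

Checks: |UH| = 68.40 ✓; |UE| = 26.20 ✓; |ED| = 52.60 ✓; |DH| = 33.90 ✓.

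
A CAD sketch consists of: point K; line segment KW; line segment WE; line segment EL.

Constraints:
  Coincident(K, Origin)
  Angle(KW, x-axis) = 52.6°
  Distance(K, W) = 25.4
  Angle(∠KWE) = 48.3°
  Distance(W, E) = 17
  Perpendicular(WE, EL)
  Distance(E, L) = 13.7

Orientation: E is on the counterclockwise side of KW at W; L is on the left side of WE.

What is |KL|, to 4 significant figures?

5.266

∠KWE = 48.3°, so WE runs at 52.6° + (180° − 48.3°) = 184.3° from the x-axis; with |WE| = 17.0, E = W + 17.0·(cos 184.3°, sin 184.3°) = (-1.525, 18.90). WE ⟂ EL; with |EL| = 13.7 on the left of WE, L = E + 13.7·(0.07498, -0.9972) = (-0.4976, 5.242). Then |KL| = |L − K| = 5.266.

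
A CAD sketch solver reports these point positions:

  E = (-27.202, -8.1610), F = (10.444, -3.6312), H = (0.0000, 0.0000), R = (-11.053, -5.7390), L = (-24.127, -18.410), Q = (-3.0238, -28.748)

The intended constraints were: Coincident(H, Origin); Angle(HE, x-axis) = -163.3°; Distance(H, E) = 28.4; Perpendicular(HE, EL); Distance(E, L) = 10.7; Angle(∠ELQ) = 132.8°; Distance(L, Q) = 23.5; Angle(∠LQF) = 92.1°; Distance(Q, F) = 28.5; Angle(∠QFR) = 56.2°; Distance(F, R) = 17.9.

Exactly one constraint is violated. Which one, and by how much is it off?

Distance(F, R) = 17.9 — off by 3.70.

H = (0.00, 0.00) ✓; HE at -163.3° ✓; |HE| = 28.40 ✓; ∠(HE, EL) = 90.00° ✓; |EL| = 10.70 ✓; ∠ELQ = 132.8° ✓; |LQ| = 23.50 ✓; ∠LQF = 92.10° ✓; |QF| = 28.50 ✓; ∠QFR = 56.20° ✓; |FR| = 21.60 ✗.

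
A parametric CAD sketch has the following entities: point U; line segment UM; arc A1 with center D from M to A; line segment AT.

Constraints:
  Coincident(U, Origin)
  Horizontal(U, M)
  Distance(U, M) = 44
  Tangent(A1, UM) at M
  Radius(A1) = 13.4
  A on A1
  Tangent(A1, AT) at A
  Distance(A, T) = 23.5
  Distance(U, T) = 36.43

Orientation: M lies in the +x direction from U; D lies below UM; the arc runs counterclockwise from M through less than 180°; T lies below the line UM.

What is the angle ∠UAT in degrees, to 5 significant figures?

78.792°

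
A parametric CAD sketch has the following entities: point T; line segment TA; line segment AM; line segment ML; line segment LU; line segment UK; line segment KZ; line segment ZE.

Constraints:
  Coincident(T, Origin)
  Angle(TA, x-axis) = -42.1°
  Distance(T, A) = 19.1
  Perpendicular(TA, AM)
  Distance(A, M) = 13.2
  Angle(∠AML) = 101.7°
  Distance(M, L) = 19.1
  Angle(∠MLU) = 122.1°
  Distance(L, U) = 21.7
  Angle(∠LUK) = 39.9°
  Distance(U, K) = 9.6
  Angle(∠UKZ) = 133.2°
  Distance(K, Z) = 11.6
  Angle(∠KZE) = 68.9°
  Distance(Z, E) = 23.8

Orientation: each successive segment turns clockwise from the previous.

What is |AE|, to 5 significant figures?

44.061

T is at the origin; TA runs at -42.1° with length 19.1, so A = (14.172, -12.805). The perpendicularity gives AM at right angles to TA, so AM runs at -132.10°; with |AM| = 13.2, M = (5.3221, -22.599). ∠AML = 101.7° gives ML at 149.60° from the x-axis; with |ML| = 19.1, L = (-11.152, -12.934). ∠MLU = 122.1° gives LU at 91.700° from the x-axis; with |LU| = 21.7, U = (-11.796, 8.7565). ∠LUK = 39.9° gives UK at -48.400° from the x-axis; with |UK| = 9.6, K = (-5.4220, 1.5776). ∠UKZ = 133.2° gives KZ at -95.200° from the x-axis; with |KZ| = 11.6, Z = (-6.4733, -9.9747). ∠KZE = 68.9° gives ZE at 153.70° from the x-axis; with |ZE| = 23.8, E = (-27.810, 0.57044). Then |AE| = |E − A| = 44.061.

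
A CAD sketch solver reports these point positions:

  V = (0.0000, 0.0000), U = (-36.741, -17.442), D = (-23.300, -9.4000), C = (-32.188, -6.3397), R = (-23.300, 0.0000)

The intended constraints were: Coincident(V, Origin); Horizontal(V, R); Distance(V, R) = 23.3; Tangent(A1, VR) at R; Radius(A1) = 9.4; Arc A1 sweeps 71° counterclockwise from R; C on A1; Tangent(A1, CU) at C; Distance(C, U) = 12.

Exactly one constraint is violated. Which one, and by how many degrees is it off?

Tangent(A1, CU) at C — off by 3.30°.

V = (0.00, 0.00) ✓; V.y = 0.00, R.y = 0.00 ✓; |VR| = 23.30 ✓; ∠(DR, RV) = 90.00° ✓; |DR| = 9.400 ✓; bearing(D→C) − bearing(D→R) = 71.00° ✓; |DC| = 9.400 ✓; ∠(DC, CU) = 93.30° ✗; |CU| = 12.00 ✓.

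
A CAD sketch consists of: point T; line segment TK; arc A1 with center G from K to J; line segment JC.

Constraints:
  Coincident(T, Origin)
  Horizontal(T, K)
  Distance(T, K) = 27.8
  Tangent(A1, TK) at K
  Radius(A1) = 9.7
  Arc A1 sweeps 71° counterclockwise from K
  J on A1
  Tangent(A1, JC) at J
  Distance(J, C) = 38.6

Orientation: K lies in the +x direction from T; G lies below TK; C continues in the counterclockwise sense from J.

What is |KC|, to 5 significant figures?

48.217

On A1, K sits at bearing 90° from G; a 71° counterclockwise sweep puts J at bearing 161°, so J = G + 9.7·(cos 161°, sin 161°) = (18.628, -6.5420). Since A1 is tangent to JC there, GJ ⟂ JC, so JC runs along (−sin 161°, cos 161°); with |JC| = 38.6, C = (6.0615, -43.039). Then |KC| = |C − K| = 48.217.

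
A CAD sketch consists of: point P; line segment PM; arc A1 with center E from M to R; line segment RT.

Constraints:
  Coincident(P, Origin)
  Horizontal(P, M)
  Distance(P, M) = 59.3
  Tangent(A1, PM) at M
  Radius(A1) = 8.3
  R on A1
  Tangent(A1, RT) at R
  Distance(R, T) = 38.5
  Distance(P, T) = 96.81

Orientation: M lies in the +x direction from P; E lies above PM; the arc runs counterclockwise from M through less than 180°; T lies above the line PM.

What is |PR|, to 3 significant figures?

65.3

Checks: ∠(EM, MP) = 90.00° ✓; |EM| = 8.300 ✓; |ER| = 8.300 ✓; ∠(ER, RT) = 90.00° ✓; |RT| = 38.50 ✓; |PT| = 96.81 ✓.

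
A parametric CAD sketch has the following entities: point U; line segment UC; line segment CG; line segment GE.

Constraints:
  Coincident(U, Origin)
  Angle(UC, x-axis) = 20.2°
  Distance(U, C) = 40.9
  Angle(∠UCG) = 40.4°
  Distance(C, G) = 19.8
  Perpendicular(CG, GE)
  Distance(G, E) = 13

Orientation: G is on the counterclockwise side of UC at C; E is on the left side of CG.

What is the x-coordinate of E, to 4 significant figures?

15.31

U is at the origin; UC runs at 20.2° with length 40.9, so C = 40.9·(cos 20.2°, sin 20.2°) = (38.38, 14.12). ∠UCG = 40.4°, so CG runs at 20.2° + (180° − 40.4°) = 159.8° from the x-axis; with |CG| = 19.8, G = C + 19.8·(cos 159.8°, sin 159.8°) = (19.80, 20.96). CG ⟂ GE; with |GE| = 13.0 on the left of CG, E = G + 13.0·(-0.3453, -0.9385) = (15.31, 8.759). So E.x = 15.31.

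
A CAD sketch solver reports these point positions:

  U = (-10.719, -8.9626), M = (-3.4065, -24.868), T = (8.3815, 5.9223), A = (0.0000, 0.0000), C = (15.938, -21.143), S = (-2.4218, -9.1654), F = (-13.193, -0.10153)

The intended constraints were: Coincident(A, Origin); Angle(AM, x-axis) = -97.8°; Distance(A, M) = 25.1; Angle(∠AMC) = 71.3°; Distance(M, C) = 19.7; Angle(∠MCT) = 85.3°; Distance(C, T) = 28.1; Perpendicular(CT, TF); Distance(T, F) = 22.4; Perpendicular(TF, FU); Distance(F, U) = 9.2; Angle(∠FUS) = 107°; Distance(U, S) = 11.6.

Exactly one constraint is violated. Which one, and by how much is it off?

Distance(U, S) = 11.6 — off by 3.30.

A = (0.00, 0.00) ✓; AM at -97.80° ✓; |AM| = 25.10 ✓; ∠AMC = 71.30° ✓; |MC| = 19.70 ✓; ∠MCT = 85.30° ✓; |CT| = 28.10 ✓; ∠(CT, TF) = 90.00° ✓; |TF| = 22.40 ✓; ∠(TF, FU) = 90.00° ✓; |FU| = 9.200 ✓; ∠FUS = 107.0° ✓; |US| = 8.300 ✗.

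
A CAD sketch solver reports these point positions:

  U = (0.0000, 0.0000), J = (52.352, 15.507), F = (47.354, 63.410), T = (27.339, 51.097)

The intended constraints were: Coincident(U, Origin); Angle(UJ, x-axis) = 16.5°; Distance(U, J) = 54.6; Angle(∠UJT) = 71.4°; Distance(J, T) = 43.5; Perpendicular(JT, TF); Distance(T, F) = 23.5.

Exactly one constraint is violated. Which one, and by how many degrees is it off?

Perpendicular(JT, TF) — off by 3.50°.

U = (0.00, 0.00) ✓; UJ at 16.50° ✓; |UJ| = 54.60 ✓; ∠UJT = 71.40° ✓; |JT| = 43.50 ✓; ∠(JT, TF) = 93.50° ✗; |TF| = 23.50 ✓.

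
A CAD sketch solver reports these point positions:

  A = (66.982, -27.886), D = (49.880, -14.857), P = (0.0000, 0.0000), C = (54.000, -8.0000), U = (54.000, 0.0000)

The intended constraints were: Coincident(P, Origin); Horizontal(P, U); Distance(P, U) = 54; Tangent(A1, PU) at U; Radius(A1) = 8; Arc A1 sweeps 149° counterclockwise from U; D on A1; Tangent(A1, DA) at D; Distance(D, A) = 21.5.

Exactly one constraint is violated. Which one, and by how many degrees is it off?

Tangent(A1, DA) at D — off by 6.30°.

P = (0.00, 0.00) ✓; P.y = 0.00, U.y = 0.00 ✓; |PU| = 54.00 ✓; ∠(CU, UP) = 90.00° ✓; |CU| = 8.000 ✓; bearing(C→D) − bearing(C→U) = 149.0° ✓; |CD| = 8.000 ✓; ∠(CD, DA) = 96.30° ✗; |DA| = 21.50 ✓.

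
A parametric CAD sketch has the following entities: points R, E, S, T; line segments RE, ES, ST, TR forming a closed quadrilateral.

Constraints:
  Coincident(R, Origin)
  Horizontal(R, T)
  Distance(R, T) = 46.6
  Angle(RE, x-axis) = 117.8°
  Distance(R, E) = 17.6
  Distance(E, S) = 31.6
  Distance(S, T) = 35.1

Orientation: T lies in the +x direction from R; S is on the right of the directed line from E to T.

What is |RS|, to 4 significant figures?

15.00

Checks: |ES| = 31.60 ✓; |ST| = 35.10 ✓.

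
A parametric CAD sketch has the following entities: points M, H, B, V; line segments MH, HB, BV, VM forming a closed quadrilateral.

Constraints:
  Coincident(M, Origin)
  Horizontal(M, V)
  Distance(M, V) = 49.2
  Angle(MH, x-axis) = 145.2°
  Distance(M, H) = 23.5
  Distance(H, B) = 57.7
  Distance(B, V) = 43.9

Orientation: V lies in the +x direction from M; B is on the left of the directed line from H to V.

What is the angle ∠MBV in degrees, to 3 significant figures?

61.7°

M is at the origin; M and V share the same y with |MV| = 49.2 and V in +x, so V = (49.2, 0). MH runs at 145.2° with |MH| = 23.5, so H = (-19.3, 13.4). B is determined by |HB| = 57.7 and |BV| = 43.9 together: it lies at the intersection of circle(H, 57.7) and circle(V, 43.9). With |HV| = 69.8, the foot of the radical line on HV is 44.9 from H and the perpendicular offset is √(57.7² − 44.9²) = 36.2. Taking the left-of-HV solution: B = (31.8, 40.3).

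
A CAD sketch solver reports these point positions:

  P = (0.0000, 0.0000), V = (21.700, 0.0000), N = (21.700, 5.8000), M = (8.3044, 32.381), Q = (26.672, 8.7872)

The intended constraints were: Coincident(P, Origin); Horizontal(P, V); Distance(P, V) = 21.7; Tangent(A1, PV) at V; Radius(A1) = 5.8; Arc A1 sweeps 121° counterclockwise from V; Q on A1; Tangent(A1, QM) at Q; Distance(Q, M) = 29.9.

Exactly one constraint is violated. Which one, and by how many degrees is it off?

Tangent(A1, QM) at Q — off by 6.90°.

P = (0.00, 0.00) ✓; P.y = 0.00, V.y = 0.00 ✓; |PV| = 21.70 ✓; ∠(NV, VP) = 90.00° ✓; |NV| = 5.800 ✓; bearing(N→Q) − bearing(N→V) = 121.0° ✓; |NQ| = 5.800 ✓; ∠(NQ, QM) = 83.10° ✗; |QM| = 29.90 ✓.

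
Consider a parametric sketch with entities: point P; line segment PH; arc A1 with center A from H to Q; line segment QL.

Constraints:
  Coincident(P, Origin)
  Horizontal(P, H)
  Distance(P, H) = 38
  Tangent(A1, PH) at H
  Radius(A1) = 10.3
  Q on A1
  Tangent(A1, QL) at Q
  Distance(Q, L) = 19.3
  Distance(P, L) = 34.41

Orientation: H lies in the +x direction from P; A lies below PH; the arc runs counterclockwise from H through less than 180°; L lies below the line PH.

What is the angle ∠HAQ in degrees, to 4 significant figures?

73.56°

Checks: |AQ| = 10.30 ✓; ∠(AQ, QL) = 90.00° ✓; |QL| = 19.30 ✓; |PL| = 34.41 ✓.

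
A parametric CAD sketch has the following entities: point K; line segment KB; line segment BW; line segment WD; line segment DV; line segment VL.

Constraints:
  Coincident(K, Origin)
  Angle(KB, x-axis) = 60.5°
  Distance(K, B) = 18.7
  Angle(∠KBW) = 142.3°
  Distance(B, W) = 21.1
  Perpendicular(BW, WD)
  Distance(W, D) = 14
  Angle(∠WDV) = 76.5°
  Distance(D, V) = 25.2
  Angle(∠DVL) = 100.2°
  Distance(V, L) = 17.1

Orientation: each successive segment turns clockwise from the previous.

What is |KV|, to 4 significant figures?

11.87

The perpendicularity gives WD at right angles to BW, so WD runs at -67.20°; with |WD| = 14.0, D = (34.08, 11.55). ∠WDV = 76.5° gives DV at -170.7° from the x-axis; with |DV| = 25.2, V = (9.216, 7.474). Then |KV| = |V − K| = 11.87.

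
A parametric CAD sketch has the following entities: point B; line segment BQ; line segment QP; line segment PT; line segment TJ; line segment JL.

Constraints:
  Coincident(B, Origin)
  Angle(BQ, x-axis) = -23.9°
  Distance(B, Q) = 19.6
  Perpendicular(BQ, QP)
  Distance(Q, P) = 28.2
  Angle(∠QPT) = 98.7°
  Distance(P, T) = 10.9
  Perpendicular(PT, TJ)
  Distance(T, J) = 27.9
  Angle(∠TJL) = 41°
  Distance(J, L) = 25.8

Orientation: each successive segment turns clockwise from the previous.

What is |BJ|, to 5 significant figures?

5.1342

∠QPT = 98.7° gives PT at 164.80° from the x-axis; with |PT| = 10.9, T = (-4.0243, -30.865). PT ⟂ TJ, so TJ runs at 74.800°; with |TJ| = 27.9, J = (3.2908, -3.9409). Then |BJ| = |J − B| = 5.1342.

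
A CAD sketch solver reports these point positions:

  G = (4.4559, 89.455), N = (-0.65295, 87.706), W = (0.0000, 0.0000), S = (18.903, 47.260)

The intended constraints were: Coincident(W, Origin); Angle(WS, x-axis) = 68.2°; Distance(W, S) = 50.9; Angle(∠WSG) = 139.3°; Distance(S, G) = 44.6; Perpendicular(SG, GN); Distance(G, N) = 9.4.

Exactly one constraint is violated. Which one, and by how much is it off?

Distance(G, N) = 9.4 — off by 4.00.

W = (0.00, 0.00) ✓; WS at 68.20° ✓; |WS| = 50.90 ✓; ∠WSG = 139.3° ✓; |SG| = 44.60 ✓; ∠(SG, GN) = 90.00° ✓; |GN| = 5.400 ✗.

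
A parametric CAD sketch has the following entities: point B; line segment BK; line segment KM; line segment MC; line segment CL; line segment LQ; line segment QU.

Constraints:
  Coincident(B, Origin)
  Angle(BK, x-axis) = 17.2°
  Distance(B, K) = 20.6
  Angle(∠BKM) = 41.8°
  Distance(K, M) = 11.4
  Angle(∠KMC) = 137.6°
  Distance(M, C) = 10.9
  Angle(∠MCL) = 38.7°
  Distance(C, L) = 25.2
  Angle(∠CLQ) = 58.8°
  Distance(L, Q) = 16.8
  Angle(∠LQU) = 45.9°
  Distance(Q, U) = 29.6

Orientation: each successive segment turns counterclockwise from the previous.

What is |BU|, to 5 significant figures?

9.2977

∠CLQ = 58.8° gives LQ at 100.30° from the x-axis; with |LQ| = 16.8, Q = (19.473, 15.045). ∠LQU = 45.9° gives QU at -125.60° from the x-axis; with |QU| = 29.6, U = (2.2425, -9.0232). Then |BU| = |U − B| = 9.2977.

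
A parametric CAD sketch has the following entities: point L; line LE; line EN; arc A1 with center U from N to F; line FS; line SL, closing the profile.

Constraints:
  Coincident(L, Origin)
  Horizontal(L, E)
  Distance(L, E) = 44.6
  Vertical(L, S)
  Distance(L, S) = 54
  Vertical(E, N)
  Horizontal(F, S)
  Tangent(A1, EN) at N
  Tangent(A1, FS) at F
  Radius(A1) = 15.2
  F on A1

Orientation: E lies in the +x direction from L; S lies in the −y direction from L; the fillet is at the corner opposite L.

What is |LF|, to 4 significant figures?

61.48

L is at the origin; LE is horizontal with |LE| = 44.6 and E on the +x side, so E = (44.60, 0.000). L and S share the same x with |LS| = 54.0 and S on the −y side, so S = (0.000, -54.00). The virtual corner opposite L is at (44.60, -54.00). Since A1 is tangent to EN there, UN ⟂ EN and the tangent condition forces UF to be normal to FS, with radius 15.2, so the center U sits 15.2 in from both sides at U = (29.40, -38.80). That places the tangent points at N = (44.60, -38.80) on EN and F = (29.40, -54.00) on FS. Then |LF| = |F − L| = 61.48.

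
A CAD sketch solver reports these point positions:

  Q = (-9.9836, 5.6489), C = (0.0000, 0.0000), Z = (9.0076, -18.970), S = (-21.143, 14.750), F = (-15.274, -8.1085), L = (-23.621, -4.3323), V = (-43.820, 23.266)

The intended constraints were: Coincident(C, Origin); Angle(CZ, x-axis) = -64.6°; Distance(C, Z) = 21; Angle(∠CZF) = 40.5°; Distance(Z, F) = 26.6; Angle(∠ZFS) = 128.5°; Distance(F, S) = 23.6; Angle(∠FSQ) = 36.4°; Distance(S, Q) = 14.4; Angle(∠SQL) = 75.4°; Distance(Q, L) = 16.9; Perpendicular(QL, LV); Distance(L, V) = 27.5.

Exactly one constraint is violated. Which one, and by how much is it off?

Distance(L, V) = 27.5 — off by 6.70.

C = (0.00, 0.00) ✓; CZ at -64.60° ✓; |CZ| = 21.00 ✓; ∠CZF = 40.50° ✓; |ZF| = 26.60 ✓; ∠ZFS = 128.5° ✓; |FS| = 23.60 ✓; ∠FSQ = 36.40° ✓; |SQ| = 14.40 ✓; ∠SQL = 75.40° ✓; |QL| = 16.90 ✓; ∠(QL, LV) = 90.00° ✓; |LV| = 34.20 ✗.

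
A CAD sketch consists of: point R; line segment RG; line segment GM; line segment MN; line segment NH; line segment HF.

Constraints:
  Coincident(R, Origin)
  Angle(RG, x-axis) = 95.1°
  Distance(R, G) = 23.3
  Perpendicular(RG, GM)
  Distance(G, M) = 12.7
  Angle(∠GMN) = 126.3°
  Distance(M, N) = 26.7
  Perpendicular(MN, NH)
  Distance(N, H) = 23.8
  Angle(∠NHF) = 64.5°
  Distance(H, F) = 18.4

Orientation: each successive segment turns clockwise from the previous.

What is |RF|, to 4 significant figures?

8.234

R is at the origin; RG runs at 95.1° with length 23.3, so G = (-2.071, 23.21). The perpendicularity gives GM at right angles to RG, so GM runs at 5.100°; with |GM| = 12.7, M = (10.58, 24.34). ∠GMN = 126.3° gives MN at -48.60° from the x-axis; with |MN| = 26.7, N = (28.24, 4.309). MN ⟂ NH, so NH runs at -138.6°; with |NH| = 23.8, H = (10.38, -11.43). ∠NHF = 64.5° gives HF at 105.9° from the x-axis; with |HF| = 18.4, F = (5.342, 6.266). Then |RF| = |F − R| = 8.234.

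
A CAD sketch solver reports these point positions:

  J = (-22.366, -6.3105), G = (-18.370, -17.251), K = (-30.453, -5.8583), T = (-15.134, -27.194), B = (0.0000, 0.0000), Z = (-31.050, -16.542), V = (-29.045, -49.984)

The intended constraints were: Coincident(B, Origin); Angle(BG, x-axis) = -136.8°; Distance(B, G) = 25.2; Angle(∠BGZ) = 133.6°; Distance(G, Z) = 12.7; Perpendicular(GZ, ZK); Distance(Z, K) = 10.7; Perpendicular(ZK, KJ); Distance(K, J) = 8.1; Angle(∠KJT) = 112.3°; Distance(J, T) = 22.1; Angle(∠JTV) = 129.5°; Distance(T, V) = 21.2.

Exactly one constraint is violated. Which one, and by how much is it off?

Distance(T, V) = 21.2 — off by 5.50.

B = (0.00, 0.00) ✓; BG at -136.8° ✓; |BG| = 25.20 ✓; ∠BGZ = 133.6° ✓; |GZ| = 12.70 ✓; ∠(GZ, ZK) = 90.00° ✓; |ZK| = 10.70 ✓; ∠(ZK, KJ) = 90.00° ✓; |KJ| = 8.100 ✓; ∠KJT = 112.3° ✓; |JT| = 22.10 ✓; ∠JTV = 129.5° ✓; |TV| = 26.70 ✗.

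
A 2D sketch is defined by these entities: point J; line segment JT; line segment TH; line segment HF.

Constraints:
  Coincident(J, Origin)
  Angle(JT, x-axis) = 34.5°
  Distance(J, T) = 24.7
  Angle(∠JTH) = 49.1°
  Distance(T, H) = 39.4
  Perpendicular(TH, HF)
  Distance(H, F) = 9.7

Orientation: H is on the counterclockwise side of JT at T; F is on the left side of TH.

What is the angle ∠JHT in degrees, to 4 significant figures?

38.79°

J is at the origin; JT runs at 34.5° with length 24.7, so T = 24.7·(cos 34.5°, sin 34.5°) = (20.36, 13.99). ∠JTH = 49.1°, so TH runs at 34.5° + (180° − 49.1°) = 165.4° from the x-axis; with |TH| = 39.4, H = T + 39.4·(cos 165.4°, sin 165.4°) = (-17.77, 23.92). Then cos ∠JHT = HJ·HT / (|HJ||HT|), giving 38.79°.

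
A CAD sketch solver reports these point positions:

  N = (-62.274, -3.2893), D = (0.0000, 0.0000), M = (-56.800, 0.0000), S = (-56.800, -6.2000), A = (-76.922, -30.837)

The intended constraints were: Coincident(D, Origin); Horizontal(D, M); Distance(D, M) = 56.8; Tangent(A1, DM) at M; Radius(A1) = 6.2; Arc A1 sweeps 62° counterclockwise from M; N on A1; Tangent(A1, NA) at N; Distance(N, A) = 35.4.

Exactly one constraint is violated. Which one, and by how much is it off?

Distance(N, A) = 35.4 — off by 4.20.

D = (0.00, 0.00) ✓; D.y = 0.00, M.y = 0.00 ✓; |DM| = 56.80 ✓; ∠(SM, MD) = 90.00° ✓; |SM| = 6.200 ✓; bearing(S→N) − bearing(S→M) = 62.00° ✓; |SN| = 6.200 ✓; ∠(SN, NA) = 90.00° ✓; |NA| = 31.20 ✗.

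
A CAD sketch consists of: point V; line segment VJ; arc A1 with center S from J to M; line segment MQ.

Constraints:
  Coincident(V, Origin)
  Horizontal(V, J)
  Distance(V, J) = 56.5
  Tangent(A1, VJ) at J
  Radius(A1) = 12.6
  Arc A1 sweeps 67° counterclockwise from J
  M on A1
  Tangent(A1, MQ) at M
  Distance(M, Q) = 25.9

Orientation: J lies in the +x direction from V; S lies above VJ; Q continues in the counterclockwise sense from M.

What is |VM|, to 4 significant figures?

68.53

Since A1 is tangent to VJ there, SJ ⟂ VJ, so S = J + (0, 12.6) = (56.50, 12.60). On A1, J sits at bearing -90° from S; a 67° counterclockwise sweep puts M at bearing -23°, so M = S + 12.6·(cos -23°, sin -23°) = (68.10, 7.677). Then |VM| = |M − V| = 68.53.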